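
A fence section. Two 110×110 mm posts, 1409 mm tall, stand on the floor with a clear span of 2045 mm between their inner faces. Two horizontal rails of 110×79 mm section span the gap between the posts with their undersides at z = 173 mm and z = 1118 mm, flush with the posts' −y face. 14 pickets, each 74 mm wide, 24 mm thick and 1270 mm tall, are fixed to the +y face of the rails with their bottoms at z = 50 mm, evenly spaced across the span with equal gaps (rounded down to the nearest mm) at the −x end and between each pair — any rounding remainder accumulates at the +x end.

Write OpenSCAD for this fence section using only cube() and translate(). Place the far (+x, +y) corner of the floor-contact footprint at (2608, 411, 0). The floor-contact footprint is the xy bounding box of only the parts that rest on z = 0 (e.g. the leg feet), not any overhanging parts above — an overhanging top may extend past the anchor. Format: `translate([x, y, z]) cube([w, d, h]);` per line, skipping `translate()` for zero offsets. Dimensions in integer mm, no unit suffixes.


translate([343, 301, 0]) cube([110, 110, 1409]);
translate([2498, 301, 0]) cube([110, 110, 1409]);
translate([453, 301, 173]) cube([2045, 110, 79]);
translate([453, 301, 1118]) cube([2045, 110, 79]);
translate([520, 411, 50]) cube([74, 24, 1270]);
translate([661, 411, 50]) cube([74, 24, 1270]);
translate([802, 411, 50]) cube([74, 24, 1270]);
translate([943, 411, 50]) cube([74, 24, 1270]);
translate([1084, 411, 50]) cube([74, 24, 1270]);
translate([1225, 411, 50]) cube([74, 24, 1270]);
translate([1366, 411, 50]) cube([74, 24, 1270]);
translate([1507, 411, 50]) cube([74, 24, 1270]);
translate([1648, 411, 50]) cube([74, 24, 1270]);
translate([1789, 411, 50]) cube([74, 24, 1270]);
translate([1930, 411, 50]) cube([74, 24, 1270]);
translate([2071, 411, 50]) cube([74, 24, 1270]);
translate([2212, 411, 50]) cube([74, 24, 1270]);
translate([2353, 411, 50]) cube([74, 24, 1270]);


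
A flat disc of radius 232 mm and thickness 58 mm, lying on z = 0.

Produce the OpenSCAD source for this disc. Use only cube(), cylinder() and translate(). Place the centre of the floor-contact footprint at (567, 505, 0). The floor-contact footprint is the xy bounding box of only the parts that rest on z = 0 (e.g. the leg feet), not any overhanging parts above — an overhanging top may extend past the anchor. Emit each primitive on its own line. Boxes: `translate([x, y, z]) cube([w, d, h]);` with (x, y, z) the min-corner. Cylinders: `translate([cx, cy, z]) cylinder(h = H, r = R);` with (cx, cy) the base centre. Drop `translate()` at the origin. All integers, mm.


translate([567, 505, 0]) cylinder(h = 58, r = 232);


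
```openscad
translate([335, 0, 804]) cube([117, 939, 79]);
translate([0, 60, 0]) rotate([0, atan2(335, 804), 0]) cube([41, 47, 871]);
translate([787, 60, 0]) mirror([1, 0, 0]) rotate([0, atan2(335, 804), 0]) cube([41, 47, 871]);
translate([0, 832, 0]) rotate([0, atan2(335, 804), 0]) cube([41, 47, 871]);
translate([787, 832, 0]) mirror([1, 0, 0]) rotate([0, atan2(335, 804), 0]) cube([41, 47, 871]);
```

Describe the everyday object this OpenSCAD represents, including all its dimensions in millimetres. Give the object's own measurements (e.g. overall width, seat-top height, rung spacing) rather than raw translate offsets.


A sawhorse. A 117×939×79 mm beam (x, y, z) sits on two A-frame leg pairs. Each pair is two raked legs of 41×47 mm section (47 mm along y) splaying symmetrically in x. Each leg rises 804 mm vertically over 335 mm of horizontal reach and is 871 mm long along its own axis. Every leg's outer bottom edge rests on the floor and its outer top edge meets a bottom edge of the beam — the left legs (tilting toward +x) meet the beam's −x bottom edge, the right legs (their mirror images, tilting toward −x) meet its +x bottom edge — so the leg tops tuck under the beam, the beam's underside is 804 mm above the floor, and the feet are 787 mm apart outside-to-outside with the beam centred between them. The two leg pairs are set in 60 mm from either end of the beam.


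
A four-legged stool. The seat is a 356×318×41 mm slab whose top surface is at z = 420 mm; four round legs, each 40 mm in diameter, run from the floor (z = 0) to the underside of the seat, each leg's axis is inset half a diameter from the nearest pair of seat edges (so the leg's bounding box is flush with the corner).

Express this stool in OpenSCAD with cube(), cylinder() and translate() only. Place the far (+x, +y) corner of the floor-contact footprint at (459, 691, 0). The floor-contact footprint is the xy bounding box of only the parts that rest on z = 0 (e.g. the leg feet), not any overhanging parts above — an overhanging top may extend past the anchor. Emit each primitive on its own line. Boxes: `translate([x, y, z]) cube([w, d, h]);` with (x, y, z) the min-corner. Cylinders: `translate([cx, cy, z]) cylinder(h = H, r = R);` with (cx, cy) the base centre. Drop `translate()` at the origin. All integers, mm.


translate([103, 373, 379]) cube([356, 318, 41]);
translate([123, 393, 0]) cylinder(h = 379, r = 20);
translate([439, 393, 0]) cylinder(h = 379, r = 20);
translate([123, 671, 0]) cylinder(h = 379, r = 20);
translate([439, 671, 0]) cylinder(h = 379, r = 20);


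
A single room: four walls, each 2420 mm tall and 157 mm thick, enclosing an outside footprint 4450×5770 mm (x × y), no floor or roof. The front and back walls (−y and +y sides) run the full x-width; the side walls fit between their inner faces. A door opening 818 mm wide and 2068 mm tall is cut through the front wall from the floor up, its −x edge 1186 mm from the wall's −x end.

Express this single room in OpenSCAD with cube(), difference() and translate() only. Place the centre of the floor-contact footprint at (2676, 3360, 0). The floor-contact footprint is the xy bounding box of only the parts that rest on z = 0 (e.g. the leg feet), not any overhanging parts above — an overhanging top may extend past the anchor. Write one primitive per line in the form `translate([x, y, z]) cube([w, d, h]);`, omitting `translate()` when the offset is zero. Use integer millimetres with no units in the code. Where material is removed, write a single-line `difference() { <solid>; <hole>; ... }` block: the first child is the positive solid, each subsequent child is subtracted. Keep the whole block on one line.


difference() { translate([451, 475, 0]) cube([4450, 157, 2420]); translate([1637, 475, 0]) cube([818, 157, 2068]); }
translate([451, 6088, 0]) cube([4450, 157, 2420]);
translate([451, 632, 0]) cube([157, 5456, 2420]);
translate([4744, 632, 0]) cube([157, 5456, 2420]);


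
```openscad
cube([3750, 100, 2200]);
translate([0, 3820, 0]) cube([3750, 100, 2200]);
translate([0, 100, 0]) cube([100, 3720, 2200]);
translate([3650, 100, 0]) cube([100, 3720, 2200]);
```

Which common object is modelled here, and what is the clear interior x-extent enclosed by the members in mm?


A house (or room) frame. The interior width is 3550 mm.

Four 2200 mm walls enclosing a rectangle with no floor or roof — a room or house frame. Outside width is 3750 mm and wall thickness is 100 mm, so the interior width is 3750 − 2 × 100 = 3550 mm.


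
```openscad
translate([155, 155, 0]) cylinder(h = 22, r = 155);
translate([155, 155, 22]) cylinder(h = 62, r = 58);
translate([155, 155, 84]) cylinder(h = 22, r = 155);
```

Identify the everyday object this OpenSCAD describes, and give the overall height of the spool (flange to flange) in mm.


A spool. The overall height is 106 mm.

Three coaxial cylinders, large–small–large — a spool. Two 22 mm flanges and a 62 mm core give 22 + 62 + 22 = 106 mm.


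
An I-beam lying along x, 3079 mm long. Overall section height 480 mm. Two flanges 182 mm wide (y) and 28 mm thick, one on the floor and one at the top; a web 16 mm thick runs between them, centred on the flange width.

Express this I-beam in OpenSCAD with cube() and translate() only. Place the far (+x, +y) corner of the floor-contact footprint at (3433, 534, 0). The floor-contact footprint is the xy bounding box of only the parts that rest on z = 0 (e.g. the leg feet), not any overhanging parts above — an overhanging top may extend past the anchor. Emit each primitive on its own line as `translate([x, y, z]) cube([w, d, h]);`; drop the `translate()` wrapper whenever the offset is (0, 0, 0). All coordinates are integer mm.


translate([354, 352, 0]) cube([3079, 182, 28]);
translate([354, 435, 28]) cube([3079, 16, 424]);
translate([354, 352, 452]) cube([3079, 182, 28]);


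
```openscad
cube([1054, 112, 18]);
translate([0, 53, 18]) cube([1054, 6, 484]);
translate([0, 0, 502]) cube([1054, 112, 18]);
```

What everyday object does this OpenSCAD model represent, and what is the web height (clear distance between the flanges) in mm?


An I-beam. The web height is 484 mm.

Two wide flanges with a thin centred web — an I-beam. Overall 520 mm minus two 18 mm flanges gives a web of 520 − 2·18 = 484 mm.


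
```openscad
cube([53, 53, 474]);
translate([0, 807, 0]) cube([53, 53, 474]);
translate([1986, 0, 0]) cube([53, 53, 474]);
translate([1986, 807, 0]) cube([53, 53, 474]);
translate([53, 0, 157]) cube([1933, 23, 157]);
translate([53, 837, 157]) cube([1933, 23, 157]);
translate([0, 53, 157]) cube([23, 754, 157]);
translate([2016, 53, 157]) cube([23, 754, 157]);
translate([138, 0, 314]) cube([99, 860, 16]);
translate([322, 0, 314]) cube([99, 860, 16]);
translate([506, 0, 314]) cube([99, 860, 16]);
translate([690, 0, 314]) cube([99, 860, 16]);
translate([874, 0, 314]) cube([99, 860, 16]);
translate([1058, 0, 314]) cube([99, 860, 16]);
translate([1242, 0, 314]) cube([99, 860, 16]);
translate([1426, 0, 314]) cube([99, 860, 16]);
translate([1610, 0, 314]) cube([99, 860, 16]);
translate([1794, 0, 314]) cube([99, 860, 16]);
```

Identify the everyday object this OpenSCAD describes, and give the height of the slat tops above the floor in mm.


A bed frame. The slat-top height is 330 mm.

Four posts, four rails, and a row of slats — a bed frame. Slats sit on the rails at z = 157 + 157 = 314; with slat thickness 16, the top is 330 mm.


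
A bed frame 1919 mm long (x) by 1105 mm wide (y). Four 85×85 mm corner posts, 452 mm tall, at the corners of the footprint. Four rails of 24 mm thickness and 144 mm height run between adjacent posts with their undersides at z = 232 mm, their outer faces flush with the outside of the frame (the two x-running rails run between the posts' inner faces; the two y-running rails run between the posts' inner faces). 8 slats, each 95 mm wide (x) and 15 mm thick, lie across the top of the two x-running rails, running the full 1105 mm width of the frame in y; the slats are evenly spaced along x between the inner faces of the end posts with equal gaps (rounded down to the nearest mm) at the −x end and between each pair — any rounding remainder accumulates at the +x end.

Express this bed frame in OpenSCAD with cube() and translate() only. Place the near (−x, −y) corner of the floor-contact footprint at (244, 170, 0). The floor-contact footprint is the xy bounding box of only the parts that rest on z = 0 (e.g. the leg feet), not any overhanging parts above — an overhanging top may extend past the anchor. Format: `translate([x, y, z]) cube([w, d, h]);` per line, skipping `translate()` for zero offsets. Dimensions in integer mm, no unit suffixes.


// slat z = rail_z + rail_h = 232 + 144 = 376
// slat gap = ⌊(1749 − 8·95) / 9⌋ = 109
translate([244, 170, 0]) cube([85, 85, 452]);
translate([244, 1190, 0]) cube([85, 85, 452]);
translate([2078, 170, 0]) cube([85, 85, 452]);
translate([2078, 1190, 0]) cube([85, 85, 452]);
translate([329, 170, 232]) cube([1749, 24, 144]);
translate([329, 1251, 232]) cube([1749, 24, 144]);
translate([244, 255, 232]) cube([24, 935, 144]);
translate([2139, 255, 232]) cube([24, 935, 144]);
translate([438, 170, 376]) cube([95, 1105, 15]);
translate([642, 170, 376]) cube([95, 1105, 15]);
translate([846, 170, 376]) cube([95, 1105, 15]);
translate([1050, 170, 376]) cube([95, 1105, 15]);
translate([1254, 170, 376]) cube([95, 1105, 15]);
translate([1458, 170, 376]) cube([95, 1105, 15]);
translate([1662, 170, 376]) cube([95, 1105, 15]);
translate([1866, 170, 376]) cube([95, 1105, 15]);


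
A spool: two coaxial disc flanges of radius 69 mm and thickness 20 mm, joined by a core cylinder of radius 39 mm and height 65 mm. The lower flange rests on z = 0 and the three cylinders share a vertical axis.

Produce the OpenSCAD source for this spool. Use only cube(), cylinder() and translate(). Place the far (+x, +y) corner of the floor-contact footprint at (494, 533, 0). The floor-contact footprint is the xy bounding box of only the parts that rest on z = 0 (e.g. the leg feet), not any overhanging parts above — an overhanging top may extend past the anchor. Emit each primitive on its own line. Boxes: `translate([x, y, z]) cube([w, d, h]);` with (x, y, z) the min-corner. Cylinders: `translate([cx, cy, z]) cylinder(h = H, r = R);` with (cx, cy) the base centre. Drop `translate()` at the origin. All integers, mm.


translate([425, 464, 0]) cylinder(h = 20, r = 69);
translate([425, 464, 20]) cylinder(h = 65, r = 39);
translate([425, 464, 85]) cylinder(h = 20, r = 69);


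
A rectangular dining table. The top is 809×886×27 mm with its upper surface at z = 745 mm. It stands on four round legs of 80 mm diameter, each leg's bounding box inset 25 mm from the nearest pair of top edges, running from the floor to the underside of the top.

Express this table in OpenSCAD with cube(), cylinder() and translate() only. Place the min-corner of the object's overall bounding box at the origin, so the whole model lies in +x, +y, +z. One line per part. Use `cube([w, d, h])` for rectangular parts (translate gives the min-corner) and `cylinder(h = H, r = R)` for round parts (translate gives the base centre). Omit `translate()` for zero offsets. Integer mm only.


// leg_h = 745 - 27 = 718
translate([0, 0, 718]) cube([809, 886, 27]);
translate([65, 65, 0]) cylinder(h = 718, r = 40);
translate([744, 65, 0]) cylinder(h = 718, r = 40);
translate([65, 821, 0]) cylinder(h = 718, r = 40);
translate([744, 821, 0]) cylinder(h = 718, r = 40);


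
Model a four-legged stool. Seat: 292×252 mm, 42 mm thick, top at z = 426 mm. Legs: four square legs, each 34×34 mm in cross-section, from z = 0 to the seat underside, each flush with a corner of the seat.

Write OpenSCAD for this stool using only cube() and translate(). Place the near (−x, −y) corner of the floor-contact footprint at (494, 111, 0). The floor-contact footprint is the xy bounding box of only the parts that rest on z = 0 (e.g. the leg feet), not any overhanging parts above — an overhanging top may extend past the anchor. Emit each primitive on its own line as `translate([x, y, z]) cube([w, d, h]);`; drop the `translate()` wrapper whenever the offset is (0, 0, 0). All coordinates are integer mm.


translate([494, 111, 384]) cube([292, 252, 42]);
translate([494, 111, 0]) cube([34, 34, 384]);
translate([752, 111, 0]) cube([34, 34, 384]);
translate([494, 329, 0]) cube([34, 34, 384]);
translate([752, 329, 0]) cube([34, 34, 384]);


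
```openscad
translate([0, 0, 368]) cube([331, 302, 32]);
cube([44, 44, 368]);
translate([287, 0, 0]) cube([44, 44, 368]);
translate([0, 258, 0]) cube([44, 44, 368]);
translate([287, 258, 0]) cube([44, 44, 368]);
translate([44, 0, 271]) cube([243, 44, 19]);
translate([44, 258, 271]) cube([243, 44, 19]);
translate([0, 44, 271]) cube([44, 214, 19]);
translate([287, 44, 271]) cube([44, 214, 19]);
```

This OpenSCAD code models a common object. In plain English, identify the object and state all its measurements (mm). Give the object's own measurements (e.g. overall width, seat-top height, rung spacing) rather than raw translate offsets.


A simple wooden stool: a rectangular seat 331 mm (x) by 302 mm (y), 32 mm thick, top face at z = 400 mm, on four square legs, each 44×44 mm in cross-section. The legs rest on z = 0, each flush with a corner of the seat. Four stretchers, 44 mm wide and 19 mm tall, connect adjacent legs with their undersides at z = 271 mm, each running between the inner faces of the legs it joins and aligned with the legs' outer faces on the other axis.


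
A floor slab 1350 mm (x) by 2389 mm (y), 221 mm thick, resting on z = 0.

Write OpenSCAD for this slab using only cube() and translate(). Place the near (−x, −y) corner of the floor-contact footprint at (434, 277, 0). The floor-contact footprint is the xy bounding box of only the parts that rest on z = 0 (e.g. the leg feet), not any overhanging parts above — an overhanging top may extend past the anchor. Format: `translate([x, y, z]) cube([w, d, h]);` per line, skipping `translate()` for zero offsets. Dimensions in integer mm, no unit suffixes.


translate([434, 277, 0]) cube([1350, 2389, 221]);


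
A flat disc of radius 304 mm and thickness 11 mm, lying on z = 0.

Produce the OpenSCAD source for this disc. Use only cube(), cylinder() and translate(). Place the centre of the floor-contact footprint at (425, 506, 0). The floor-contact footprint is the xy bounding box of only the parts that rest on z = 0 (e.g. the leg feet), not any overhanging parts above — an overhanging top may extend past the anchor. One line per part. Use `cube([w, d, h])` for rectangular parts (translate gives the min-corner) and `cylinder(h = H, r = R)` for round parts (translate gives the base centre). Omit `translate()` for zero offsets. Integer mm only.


translate([425, 506, 0]) cylinder(h = 11, r = 304);


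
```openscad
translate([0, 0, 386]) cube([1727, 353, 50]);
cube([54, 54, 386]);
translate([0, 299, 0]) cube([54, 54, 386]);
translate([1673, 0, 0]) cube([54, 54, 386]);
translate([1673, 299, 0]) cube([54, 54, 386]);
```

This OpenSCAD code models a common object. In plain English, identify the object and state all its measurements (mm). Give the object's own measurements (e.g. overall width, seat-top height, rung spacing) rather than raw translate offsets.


A bench: a 1727×353 mm seat slab, 50 mm thick, top at z = 436 mm, on four 54×54 mm square legs flush with the seat corners and standing on z = 0.


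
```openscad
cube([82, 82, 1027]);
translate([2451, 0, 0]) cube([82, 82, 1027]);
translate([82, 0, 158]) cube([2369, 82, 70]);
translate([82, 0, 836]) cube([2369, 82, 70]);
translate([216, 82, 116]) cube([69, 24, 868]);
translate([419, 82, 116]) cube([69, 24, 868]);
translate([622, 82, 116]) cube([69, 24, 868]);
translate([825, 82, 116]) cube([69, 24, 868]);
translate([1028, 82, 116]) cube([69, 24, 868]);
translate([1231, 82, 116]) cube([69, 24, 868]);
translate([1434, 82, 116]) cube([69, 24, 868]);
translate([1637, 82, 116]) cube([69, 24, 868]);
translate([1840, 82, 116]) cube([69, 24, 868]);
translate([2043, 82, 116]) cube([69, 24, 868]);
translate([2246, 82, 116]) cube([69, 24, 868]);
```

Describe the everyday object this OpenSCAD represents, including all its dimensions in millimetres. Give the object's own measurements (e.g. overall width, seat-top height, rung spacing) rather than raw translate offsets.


A fence section. Two 82×82 mm posts, 1027 mm tall, stand on the floor with a clear span of 2369 mm between their inner faces. Two horizontal rails of 82×70 mm section span the gap between the posts with their undersides at z = 158 mm and z = 836 mm, flush with the posts' −y face. 11 pickets, each 69 mm wide, 24 mm thick and 868 mm tall, are fixed to the +y face of the rails with their bottoms at z = 116 mm, spaced across the span with a 134 mm gap after the −x post and between neighbouring pickets, with 136 mm left before the +x post.


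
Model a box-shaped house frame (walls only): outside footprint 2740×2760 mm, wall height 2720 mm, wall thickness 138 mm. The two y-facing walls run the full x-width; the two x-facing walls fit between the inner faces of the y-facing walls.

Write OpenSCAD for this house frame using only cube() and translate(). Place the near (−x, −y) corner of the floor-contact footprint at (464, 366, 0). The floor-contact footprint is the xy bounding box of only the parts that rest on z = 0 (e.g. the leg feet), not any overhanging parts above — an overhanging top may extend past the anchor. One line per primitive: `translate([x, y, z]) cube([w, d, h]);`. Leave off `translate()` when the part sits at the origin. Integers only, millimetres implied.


translate([464, 366, 0]) cube([2740, 138, 2720]);
translate([464, 2988, 0]) cube([2740, 138, 2720]);
translate([464, 504, 0]) cube([138, 2484, 2720]);
translate([3066, 504, 0]) cube([138, 2484, 2720]);


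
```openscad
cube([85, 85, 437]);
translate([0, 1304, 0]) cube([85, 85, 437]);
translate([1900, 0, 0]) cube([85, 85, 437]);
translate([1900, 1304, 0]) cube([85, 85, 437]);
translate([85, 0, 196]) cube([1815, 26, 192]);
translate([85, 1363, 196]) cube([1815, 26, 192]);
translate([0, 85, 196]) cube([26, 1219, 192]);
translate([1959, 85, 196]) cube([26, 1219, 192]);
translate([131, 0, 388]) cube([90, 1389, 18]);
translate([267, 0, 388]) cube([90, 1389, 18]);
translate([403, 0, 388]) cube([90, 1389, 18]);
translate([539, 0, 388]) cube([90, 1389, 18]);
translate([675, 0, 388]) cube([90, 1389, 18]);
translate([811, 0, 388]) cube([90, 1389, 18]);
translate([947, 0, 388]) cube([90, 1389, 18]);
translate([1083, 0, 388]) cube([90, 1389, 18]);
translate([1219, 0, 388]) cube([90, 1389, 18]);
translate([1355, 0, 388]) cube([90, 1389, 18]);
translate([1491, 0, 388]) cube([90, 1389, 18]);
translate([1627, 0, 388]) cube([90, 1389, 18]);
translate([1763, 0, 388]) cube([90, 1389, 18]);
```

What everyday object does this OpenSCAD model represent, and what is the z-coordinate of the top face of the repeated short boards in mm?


A bed frame. The slat-top height is 406 mm.

Four posts, four rails, and a row of slats — a bed frame. Slats sit on the rails at z = 196 + 192 = 388; with slat thickness 18, the top is 406 mm.


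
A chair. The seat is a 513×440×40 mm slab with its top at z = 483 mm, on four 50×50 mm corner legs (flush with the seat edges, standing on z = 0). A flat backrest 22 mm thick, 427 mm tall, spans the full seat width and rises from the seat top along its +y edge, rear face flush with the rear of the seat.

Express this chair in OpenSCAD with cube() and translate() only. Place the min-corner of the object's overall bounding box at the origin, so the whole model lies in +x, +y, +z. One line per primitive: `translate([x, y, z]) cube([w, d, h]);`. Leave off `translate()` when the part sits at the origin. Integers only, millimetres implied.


translate([0, 0, 443]) cube([513, 440, 40]);
cube([50, 50, 443]);
translate([463, 0, 0]) cube([50, 50, 443]);
translate([0, 390, 0]) cube([50, 50, 443]);
translate([463, 390, 0]) cube([50, 50, 443]);
translate([0, 418, 483]) cube([513, 22, 427]);


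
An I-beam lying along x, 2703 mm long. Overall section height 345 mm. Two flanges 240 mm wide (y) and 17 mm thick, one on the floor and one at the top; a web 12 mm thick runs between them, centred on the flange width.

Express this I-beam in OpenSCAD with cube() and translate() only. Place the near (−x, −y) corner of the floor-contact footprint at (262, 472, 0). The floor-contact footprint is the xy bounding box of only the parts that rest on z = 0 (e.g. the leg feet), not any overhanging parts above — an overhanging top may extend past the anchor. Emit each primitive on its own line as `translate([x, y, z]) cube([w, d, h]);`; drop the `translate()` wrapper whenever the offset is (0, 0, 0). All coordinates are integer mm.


translate([262, 472, 0]) cube([2703, 240, 17]);
translate([262, 586, 17]) cube([2703, 12, 311]);
translate([262, 472, 328]) cube([2703, 240, 17]);


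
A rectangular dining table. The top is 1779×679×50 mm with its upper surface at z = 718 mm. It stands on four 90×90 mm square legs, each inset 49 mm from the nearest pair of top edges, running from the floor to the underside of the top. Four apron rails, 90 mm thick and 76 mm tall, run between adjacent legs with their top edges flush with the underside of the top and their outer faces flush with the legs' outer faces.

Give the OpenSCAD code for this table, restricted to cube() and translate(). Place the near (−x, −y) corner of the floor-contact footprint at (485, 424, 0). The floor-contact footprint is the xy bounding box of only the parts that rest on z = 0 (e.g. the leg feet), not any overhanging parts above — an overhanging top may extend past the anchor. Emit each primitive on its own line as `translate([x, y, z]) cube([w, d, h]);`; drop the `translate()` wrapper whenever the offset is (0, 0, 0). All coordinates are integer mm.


translate([436, 375, 668]) cube([1779, 679, 50]);
translate([485, 424, 0]) cube([90, 90, 668]);
translate([2076, 424, 0]) cube([90, 90, 668]);
translate([485, 915, 0]) cube([90, 90, 668]);
translate([2076, 915, 0]) cube([90, 90, 668]);
translate([575, 424, 592]) cube([1501, 90, 76]);
translate([575, 915, 592]) cube([1501, 90, 76]);
translate([485, 514, 592]) cube([90, 401, 76]);
translate([2076, 514, 592]) cube([90, 401, 76]);


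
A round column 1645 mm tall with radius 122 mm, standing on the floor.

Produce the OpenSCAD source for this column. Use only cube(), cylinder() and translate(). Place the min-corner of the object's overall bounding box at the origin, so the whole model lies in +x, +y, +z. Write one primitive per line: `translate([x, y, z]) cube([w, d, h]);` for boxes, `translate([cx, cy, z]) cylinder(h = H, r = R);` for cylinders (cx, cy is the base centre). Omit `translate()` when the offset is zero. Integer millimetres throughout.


translate([122, 122, 0]) cylinder(h = 1645, r = 122);


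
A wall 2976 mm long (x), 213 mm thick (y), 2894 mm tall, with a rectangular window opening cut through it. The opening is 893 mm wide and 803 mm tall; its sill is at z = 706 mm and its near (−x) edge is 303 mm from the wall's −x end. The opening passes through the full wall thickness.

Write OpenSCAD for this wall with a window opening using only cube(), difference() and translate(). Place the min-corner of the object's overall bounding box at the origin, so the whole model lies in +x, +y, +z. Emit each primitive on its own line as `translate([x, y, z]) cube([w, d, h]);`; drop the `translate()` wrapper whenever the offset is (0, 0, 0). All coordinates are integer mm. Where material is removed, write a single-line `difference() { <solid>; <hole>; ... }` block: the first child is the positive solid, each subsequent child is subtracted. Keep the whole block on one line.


difference() { cube([2976, 213, 2894]); translate([303, 0, 706]) cube([893, 213, 803]); }


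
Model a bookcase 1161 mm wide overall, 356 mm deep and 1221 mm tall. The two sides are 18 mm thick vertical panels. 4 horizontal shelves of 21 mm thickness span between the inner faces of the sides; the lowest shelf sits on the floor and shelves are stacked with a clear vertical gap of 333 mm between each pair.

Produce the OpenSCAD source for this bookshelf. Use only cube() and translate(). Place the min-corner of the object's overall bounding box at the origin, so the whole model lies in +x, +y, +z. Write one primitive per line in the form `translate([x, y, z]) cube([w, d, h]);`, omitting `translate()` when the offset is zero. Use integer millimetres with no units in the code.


cube([18, 356, 1221]);
translate([1143, 0, 0]) cube([18, 356, 1221]);
translate([18, 0, 0]) cube([1125, 356, 21]);
translate([18, 0, 354]) cube([1125, 356, 21]);
translate([18, 0, 708]) cube([1125, 356, 21]);
translate([18, 0, 1062]) cube([1125, 356, 21]);


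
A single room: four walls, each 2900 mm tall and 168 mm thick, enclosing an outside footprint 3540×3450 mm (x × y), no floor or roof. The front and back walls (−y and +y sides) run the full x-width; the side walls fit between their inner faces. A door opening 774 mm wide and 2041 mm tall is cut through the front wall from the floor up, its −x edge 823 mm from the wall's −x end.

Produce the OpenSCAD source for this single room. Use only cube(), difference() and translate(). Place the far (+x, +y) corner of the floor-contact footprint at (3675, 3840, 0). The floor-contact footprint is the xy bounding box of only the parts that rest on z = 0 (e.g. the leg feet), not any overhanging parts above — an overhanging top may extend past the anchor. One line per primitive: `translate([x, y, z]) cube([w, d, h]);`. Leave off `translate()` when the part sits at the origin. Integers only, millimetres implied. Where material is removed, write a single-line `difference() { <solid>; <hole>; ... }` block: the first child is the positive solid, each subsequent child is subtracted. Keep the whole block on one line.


difference() { translate([135, 390, 0]) cube([3540, 168, 2900]); translate([958, 390, 0]) cube([774, 168, 2041]); }
translate([135, 3672, 0]) cube([3540, 168, 2900]);
translate([135, 558, 0]) cube([168, 3114, 2900]);
translate([3507, 558, 0]) cube([168, 3114, 2900]);


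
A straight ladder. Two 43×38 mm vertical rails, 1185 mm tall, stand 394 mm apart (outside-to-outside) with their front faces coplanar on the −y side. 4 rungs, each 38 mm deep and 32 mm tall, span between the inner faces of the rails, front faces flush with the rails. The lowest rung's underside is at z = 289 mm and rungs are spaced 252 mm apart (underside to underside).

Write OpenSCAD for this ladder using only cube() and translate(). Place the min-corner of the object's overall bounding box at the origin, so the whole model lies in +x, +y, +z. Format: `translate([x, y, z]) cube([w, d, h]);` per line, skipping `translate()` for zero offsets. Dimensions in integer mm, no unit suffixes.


// rung span = 394 - 2*43 = 308
// rung[k] z = 289 + k*252
cube([43, 38, 1185]);
translate([351, 0, 0]) cube([43, 38, 1185]);
translate([43, 0, 289]) cube([308, 38, 32]);
translate([43, 0, 541]) cube([308, 38, 32]);
translate([43, 0, 793]) cube([308, 38, 32]);
translate([43, 0, 1045]) cube([308, 38, 32]);


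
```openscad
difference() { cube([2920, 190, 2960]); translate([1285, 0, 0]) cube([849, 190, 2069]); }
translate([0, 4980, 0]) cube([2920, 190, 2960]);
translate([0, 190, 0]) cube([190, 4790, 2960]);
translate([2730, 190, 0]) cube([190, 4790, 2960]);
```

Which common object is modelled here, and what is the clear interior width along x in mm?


A single room. The interior width is 2540 mm.

Four walls enclosing a rectangle with a door in the front wall — a room. Outside width 2920 minus two 190 mm walls gives 2540 mm.


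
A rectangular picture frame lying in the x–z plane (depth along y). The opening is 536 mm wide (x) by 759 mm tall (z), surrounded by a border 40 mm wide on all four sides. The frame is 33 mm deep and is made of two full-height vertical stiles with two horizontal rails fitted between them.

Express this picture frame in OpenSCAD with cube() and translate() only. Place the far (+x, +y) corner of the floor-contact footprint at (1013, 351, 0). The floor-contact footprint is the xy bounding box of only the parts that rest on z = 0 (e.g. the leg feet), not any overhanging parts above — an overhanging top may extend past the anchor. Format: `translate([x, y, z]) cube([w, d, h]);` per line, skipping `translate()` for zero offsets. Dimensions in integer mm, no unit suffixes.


translate([397, 318, 0]) cube([40, 33, 839]);
translate([973, 318, 0]) cube([40, 33, 839]);
translate([437, 318, 0]) cube([536, 33, 40]);
translate([437, 318, 799]) cube([536, 33, 40]);


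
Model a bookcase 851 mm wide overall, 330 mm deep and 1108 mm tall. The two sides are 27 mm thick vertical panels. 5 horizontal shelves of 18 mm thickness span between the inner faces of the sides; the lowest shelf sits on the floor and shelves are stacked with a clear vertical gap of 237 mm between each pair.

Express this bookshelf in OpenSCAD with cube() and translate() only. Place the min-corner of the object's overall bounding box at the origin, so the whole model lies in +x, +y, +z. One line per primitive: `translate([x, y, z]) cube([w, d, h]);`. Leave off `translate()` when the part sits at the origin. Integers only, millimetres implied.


cube([27, 330, 1108]);
translate([824, 0, 0]) cube([27, 330, 1108]);
translate([27, 0, 0]) cube([797, 330, 18]);
translate([27, 0, 255]) cube([797, 330, 18]);
translate([27, 0, 510]) cube([797, 330, 18]);
translate([27, 0, 765]) cube([797, 330, 18]);
translate([27, 0, 1020]) cube([797, 330, 18]);


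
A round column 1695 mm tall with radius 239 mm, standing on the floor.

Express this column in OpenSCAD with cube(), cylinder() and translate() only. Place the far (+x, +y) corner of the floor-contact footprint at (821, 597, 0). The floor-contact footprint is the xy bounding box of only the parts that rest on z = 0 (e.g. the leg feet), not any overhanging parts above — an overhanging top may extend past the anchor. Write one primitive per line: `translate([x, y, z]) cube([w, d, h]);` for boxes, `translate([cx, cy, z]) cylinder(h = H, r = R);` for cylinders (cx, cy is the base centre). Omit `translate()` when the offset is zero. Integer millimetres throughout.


translate([582, 358, 0]) cylinder(h = 1695, r = 239);


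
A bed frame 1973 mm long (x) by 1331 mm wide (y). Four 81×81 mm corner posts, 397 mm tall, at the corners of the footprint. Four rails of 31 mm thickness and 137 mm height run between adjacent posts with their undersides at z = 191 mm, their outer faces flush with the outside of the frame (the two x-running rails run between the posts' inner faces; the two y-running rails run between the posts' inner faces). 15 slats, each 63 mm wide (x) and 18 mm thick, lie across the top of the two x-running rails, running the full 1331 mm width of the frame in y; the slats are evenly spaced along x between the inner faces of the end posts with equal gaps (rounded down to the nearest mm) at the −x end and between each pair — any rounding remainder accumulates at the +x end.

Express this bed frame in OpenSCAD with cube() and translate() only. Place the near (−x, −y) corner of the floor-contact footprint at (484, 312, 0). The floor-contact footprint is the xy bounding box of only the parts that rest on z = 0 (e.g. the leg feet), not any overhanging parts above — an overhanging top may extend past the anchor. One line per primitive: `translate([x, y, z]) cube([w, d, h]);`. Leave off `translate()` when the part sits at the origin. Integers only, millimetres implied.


translate([484, 312, 0]) cube([81, 81, 397]);
translate([484, 1562, 0]) cube([81, 81, 397]);
translate([2376, 312, 0]) cube([81, 81, 397]);
translate([2376, 1562, 0]) cube([81, 81, 397]);
translate([565, 312, 191]) cube([1811, 31, 137]);
translate([565, 1612, 191]) cube([1811, 31, 137]);
translate([484, 393, 191]) cube([31, 1169, 137]);
translate([2426, 393, 191]) cube([31, 1169, 137]);
translate([619, 312, 328]) cube([63, 1331, 18]);
translate([736, 312, 328]) cube([63, 1331, 18]);
translate([853, 312, 328]) cube([63, 1331, 18]);
translate([970, 312, 328]) cube([63, 1331, 18]);
translate([1087, 312, 328]) cube([63, 1331, 18]);
translate([1204, 312, 328]) cube([63, 1331, 18]);
translate([1321, 312, 328]) cube([63, 1331, 18]);
translate([1438, 312, 328]) cube([63, 1331, 18]);
translate([1555, 312, 328]) cube([63, 1331, 18]);
translate([1672, 312, 328]) cube([63, 1331, 18]);
translate([1789, 312, 328]) cube([63, 1331, 18]);
translate([1906, 312, 328]) cube([63, 1331, 18]);
translate([2023, 312, 328]) cube([63, 1331, 18]);
translate([2140, 312, 328]) cube([63, 1331, 18]);
translate([2257, 312, 328]) cube([63, 1331, 18]);


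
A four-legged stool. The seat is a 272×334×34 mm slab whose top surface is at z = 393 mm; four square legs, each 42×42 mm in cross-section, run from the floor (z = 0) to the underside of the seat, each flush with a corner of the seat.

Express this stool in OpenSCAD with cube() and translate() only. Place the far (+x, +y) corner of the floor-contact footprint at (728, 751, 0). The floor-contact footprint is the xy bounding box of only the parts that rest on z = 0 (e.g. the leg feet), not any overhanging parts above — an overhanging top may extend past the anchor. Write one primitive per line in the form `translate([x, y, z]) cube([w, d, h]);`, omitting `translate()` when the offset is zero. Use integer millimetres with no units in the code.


// leg_h = 393 - 34 = 359
translate([456, 417, 359]) cube([272, 334, 34]);
translate([456, 417, 0]) cube([42, 42, 359]);
translate([686, 417, 0]) cube([42, 42, 359]);
translate([456, 709, 0]) cube([42, 42, 359]);
translate([686, 709, 0]) cube([42, 42, 359]);


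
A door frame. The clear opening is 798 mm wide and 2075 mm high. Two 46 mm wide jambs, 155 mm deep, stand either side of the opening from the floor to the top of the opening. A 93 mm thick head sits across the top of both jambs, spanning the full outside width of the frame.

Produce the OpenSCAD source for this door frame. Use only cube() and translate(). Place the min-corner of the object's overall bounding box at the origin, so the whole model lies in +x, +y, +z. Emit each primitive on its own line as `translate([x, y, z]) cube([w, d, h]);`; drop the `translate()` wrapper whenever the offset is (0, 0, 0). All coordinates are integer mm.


cube([46, 155, 2075]);
translate([844, 0, 0]) cube([46, 155, 2075]);
translate([0, 0, 2075]) cube([890, 155, 93]);


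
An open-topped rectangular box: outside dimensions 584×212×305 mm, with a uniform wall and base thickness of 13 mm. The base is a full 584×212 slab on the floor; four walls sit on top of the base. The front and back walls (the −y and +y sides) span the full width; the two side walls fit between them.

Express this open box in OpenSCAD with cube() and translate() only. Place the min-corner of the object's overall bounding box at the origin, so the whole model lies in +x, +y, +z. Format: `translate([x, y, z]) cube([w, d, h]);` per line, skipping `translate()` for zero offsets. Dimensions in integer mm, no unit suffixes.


cube([584, 212, 13]);
translate([0, 0, 13]) cube([584, 13, 292]);
translate([0, 199, 13]) cube([584, 13, 292]);
translate([0, 13, 13]) cube([13, 186, 292]);
translate([571, 13, 13]) cube([13, 186, 292]);


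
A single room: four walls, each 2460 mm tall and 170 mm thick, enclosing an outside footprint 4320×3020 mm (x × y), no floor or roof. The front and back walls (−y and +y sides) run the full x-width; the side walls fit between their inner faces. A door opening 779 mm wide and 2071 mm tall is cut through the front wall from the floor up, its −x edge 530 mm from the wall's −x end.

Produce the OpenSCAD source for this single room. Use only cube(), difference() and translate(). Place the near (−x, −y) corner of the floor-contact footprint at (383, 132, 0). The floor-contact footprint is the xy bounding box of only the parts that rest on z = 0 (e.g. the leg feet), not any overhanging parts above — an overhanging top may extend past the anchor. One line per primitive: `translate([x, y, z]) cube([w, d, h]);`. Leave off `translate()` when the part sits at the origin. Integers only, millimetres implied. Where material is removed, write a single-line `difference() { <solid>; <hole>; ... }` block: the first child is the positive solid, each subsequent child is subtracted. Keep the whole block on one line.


difference() { translate([383, 132, 0]) cube([4320, 170, 2460]); translate([913, 132, 0]) cube([779, 170, 2071]); }
translate([383, 2982, 0]) cube([4320, 170, 2460]);
translate([383, 302, 0]) cube([170, 2680, 2460]);
translate([4533, 302, 0]) cube([170, 2680, 2460]);


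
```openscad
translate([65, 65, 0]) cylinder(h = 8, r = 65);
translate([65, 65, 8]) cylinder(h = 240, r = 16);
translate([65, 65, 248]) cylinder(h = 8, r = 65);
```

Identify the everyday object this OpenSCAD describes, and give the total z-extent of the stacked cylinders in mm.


A spool. The overall height is 256 mm.

Three coaxial cylinders, large–small–large — a spool. Two 8 mm flanges and a 240 mm core give 8 + 240 + 8 = 256 mm.


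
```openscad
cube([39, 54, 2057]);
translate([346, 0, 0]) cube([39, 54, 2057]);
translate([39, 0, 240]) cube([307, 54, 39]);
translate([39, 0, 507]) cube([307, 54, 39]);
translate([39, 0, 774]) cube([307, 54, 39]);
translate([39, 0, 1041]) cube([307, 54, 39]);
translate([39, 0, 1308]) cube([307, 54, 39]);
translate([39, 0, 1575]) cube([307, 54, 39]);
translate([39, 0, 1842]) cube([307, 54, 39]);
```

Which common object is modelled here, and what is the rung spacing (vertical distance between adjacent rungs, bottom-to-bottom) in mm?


A ladder. The rung spacing is 267 mm.

Two tall 39×54 posts with 7 short bars between them — a ladder. Adjacent rungs sit at z = 240 and z = 507, so the spacing is 507 − 240 = 267 mm.
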